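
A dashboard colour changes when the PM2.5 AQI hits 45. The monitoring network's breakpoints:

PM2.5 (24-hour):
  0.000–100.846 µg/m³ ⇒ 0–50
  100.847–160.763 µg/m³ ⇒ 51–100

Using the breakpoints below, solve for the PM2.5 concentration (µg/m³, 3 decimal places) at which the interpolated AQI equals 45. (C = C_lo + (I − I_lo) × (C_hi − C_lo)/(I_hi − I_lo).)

90.761

AQI 45 lies in the 0–50 band, which corresponds to 0.000–100.846 µg/m³.
C = 0.000 + (45−0)×(100.846−0.000)/(50−0) = 0.000 + 45×100.846/50 ≈ 90.76140 µg/m³ → 90.761 µg/m³ to 3 dp.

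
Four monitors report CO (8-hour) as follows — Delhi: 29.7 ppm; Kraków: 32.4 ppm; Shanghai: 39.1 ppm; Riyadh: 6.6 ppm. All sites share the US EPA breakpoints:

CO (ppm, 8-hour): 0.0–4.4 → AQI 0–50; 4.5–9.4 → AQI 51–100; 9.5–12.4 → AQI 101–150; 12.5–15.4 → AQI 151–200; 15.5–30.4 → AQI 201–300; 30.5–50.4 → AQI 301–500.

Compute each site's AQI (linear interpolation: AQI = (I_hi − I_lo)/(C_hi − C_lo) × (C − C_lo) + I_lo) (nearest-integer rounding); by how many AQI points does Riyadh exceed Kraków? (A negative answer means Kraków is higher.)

-248

Delhi 29.7: bracket 15.5–30.4 → index 201–300; slope 99/14.9, offset 14.2.
AQI = 201 + 99/14.9·14.2 ≈ 295.35 ⇒ 295.
Kraków: 32.4 ∈ [30.5, 50.4] ↔ index [301, 500].
301 + (32.4−30.5)·(500−301)/(50.4−30.5) = 301 + 1.9·199/19.9 ≈ 320.00, so AQI = 320.
Shanghai: 39.1 lies in 30.5–50.4, so I_lo=301, I_hi=500, C_lo=30.5, C_hi=50.4.
(500−301)/(50.4−30.5) × (39.1−30.5) + 301 = 199/19.9 × 8.6 + 301 ≈ 387.00 → 387.
Riyadh: 6.6 ∈ [4.5, 9.4] ↔ index [51, 100].
51 + (6.6−4.5)·(100−51)/(9.4−4.5) = 51 + 2.1·49/4.9 ≈ 72.00, so AQI = 72.
AQIs: Delhi=295, Kraków=320, Shanghai=387, Riyadh=72. Riyadh (72) − Kraków (320) = -248.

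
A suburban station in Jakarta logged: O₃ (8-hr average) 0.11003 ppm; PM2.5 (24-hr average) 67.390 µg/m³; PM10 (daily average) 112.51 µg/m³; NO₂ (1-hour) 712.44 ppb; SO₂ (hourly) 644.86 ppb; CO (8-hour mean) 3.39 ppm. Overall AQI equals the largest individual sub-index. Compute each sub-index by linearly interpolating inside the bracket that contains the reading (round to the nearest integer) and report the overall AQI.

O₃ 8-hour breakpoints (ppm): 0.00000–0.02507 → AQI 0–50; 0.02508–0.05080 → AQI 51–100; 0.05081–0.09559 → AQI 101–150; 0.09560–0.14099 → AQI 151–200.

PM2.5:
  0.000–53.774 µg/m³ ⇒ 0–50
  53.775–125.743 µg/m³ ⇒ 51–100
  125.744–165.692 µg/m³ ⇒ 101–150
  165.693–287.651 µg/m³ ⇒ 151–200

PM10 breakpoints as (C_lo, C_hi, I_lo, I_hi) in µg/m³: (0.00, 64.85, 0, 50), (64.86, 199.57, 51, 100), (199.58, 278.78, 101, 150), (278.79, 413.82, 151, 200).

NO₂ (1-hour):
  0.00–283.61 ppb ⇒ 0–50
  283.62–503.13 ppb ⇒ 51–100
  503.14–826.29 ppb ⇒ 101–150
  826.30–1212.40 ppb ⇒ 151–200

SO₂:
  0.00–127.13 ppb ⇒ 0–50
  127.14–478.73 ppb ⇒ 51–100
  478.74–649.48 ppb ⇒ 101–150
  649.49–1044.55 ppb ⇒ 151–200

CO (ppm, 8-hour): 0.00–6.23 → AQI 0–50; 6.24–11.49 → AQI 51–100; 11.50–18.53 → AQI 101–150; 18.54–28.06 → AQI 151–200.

O₃: row 0.09560–0.14099 (AQI 151–200). (200−151)·(0.11003−0.09560)/(0.14099−0.09560) + 151 = 49·0.01443/0.04539 + 151 ≈ 166.58 → 167.
PM2.5: row 53.775–125.743 (AQI 51–100). (100−51)·(67.390−53.775)/(125.743−53.775) + 51 = 49·13.615/71.968 + 51 ≈ 60.27 → 60.
PM10: 112.51 lies in 64.86–199.57, so I_lo=51, I_hi=100, C_lo=64.86, C_hi=199.57.
(100−51)/(199.57−64.86) × (112.51−64.86) + 51 = 49/134.71 × 47.65 + 51 ≈ 68.33 → 68.
NO₂: 712.44 ∈ [503.14, 826.29] ↔ index [101, 150].
101 + (712.44−503.14)·(150−101)/(826.29−503.14) = 101 + 209.30·49/323.15 ≈ 132.74, so AQI = 133.
SO₂: 644.86 lies in 478.74–649.48, so I_lo=101, I_hi=150, C_lo=478.74, C_hi=649.48.
(150−101)/(649.48−478.74) × (644.86−478.74) + 101 = 49/170.74 × 166.12 + 101 ≈ 148.67 → 149.
CO 3.39: bracket 0.00–6.23 → index 0–50; slope 50/6.23, offset 3.39.
AQI = 0 + 50/6.23·3.39 ≈ 27.21 ⇒ 27.
Sub-indices: O₃→167, PM2.5→60, PM10→68, NO₂→133, SO₂→149, CO→27. Overall AQI = max = 167; dominant pollutant is O₃.

167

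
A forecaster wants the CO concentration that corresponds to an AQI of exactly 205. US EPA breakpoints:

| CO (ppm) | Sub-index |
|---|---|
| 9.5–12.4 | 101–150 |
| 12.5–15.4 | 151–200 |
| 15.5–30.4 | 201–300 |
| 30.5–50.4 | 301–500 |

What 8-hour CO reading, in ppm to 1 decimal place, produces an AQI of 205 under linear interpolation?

AQI 205 lies in the 201–300 band, which corresponds to 15.5–30.4 ppm.
C = 15.5 + (205−201)×(30.4−15.5)/(300−201) = 15.5 + 4×14.9/99 ≈ 16.102 ppm → 16.1 ppm to 1 dp.

16.1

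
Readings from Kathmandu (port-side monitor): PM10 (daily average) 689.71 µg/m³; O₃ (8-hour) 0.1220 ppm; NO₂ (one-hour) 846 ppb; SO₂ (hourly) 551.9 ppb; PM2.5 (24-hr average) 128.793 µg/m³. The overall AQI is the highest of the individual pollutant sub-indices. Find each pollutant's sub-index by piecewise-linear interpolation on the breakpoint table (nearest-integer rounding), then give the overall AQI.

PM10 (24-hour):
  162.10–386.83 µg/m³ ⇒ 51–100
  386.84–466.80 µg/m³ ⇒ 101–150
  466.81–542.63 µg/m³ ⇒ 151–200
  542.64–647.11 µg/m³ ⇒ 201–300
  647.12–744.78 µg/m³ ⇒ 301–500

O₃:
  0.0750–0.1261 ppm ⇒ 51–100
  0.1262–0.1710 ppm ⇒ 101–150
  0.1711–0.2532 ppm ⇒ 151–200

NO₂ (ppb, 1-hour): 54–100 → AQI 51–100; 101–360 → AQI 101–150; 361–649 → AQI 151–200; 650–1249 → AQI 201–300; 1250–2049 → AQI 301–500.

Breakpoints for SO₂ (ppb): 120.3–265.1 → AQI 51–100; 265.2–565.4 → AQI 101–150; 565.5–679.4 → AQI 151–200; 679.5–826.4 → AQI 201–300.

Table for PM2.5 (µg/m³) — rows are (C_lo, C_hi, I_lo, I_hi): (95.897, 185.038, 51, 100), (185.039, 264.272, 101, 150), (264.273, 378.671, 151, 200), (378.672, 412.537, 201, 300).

PM10 689.71: bracket 647.12–744.78 → index 301–500; slope 199/97.66, offset 42.59.
AQI = 301 + 199/97.66·42.59 ≈ 387.78 ⇒ 388.
O₃: 0.1220 lies in 0.0750–0.1261, so I_lo=51, I_hi=100, C_lo=0.0750, C_hi=0.1261.
(100−51)/(0.1261−0.0750) × (0.1220−0.0750) + 51 = 49/0.0511 × 0.0470 + 51 ≈ 96.07 → 96.
NO₂ 846: bracket 650–1249 → index 201–300; slope 99/599, offset 196.
AQI = 201 + 99/599·196 ≈ 233.39 ⇒ 233.
SO₂: row 265.2–565.4 (AQI 101–150). (150−101)·(551.9−265.2)/(565.4−265.2) + 101 = 49·286.7/300.2 + 101 ≈ 147.80 → 148.
PM2.5 128.793: bracket 95.897–185.038 → index 51–100; slope 49/89.141, offset 32.896.
AQI = 51 + 49/89.141·32.896 ≈ 69.08 ⇒ 69.
Sub-indices: PM10→388, O₃→96, NO₂→233, SO₂→148, PM2.5→69. Overall AQI = max = 388; dominant pollutant is PM10.
AQI 388: Hazardous.

388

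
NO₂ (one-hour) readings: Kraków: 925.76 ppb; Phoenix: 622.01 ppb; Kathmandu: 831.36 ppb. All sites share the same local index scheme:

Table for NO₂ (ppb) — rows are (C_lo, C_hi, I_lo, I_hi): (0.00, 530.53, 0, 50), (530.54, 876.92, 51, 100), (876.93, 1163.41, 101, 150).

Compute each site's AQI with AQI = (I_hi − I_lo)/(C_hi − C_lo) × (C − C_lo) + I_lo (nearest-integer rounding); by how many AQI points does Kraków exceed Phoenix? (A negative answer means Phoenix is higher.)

Kraków: 925.76 ∈ [876.93, 1163.41] ↔ index [101, 150].
101 + (925.76−876.93)·(150−101)/(1163.41−876.93) = 101 + 48.83·49/286.48 ≈ 109.35, so AQI = 109.
Phoenix: 622.01 lies in 530.54–876.92, so I_lo=51, I_hi=100, C_lo=530.54, C_hi=876.92.
(100−51)/(876.92−530.54) × (622.01−530.54) + 51 = 49/346.38 × 91.47 + 51 ≈ 63.94 → 64.
Kathmandu: 831.36 ∈ [530.54, 876.92] ↔ index [51, 100].
51 + (831.36−530.54)·(100−51)/(876.92−530.54) = 51 + 300.82·49/346.38 ≈ 93.55, so AQI = 94.
AQIs: Kraków=109, Phoenix=64, Kathmandu=94. Kraków (109) − Phoenix (64) = 45.

45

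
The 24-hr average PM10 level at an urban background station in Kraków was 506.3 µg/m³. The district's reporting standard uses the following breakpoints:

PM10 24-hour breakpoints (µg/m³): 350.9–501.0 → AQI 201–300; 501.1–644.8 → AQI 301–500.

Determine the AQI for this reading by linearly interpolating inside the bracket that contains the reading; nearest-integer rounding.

PM10 506.3: bracket 501.1–644.8 → index 301–500; slope 199/143.7, offset 5.2.
AQI = 301 + 199/143.7·5.2 ≈ 308.20 ⇒ 308.

308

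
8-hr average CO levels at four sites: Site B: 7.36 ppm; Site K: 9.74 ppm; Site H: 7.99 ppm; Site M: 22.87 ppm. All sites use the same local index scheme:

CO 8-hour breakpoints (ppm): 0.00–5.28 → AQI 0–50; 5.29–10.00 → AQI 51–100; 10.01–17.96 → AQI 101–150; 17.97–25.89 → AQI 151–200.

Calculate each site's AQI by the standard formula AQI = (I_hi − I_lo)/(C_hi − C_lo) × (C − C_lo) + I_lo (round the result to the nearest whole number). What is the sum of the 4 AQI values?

430

Site B: 7.36 lies in 5.29–10.00, so I_lo=51, I_hi=100, C_lo=5.29, C_hi=10.00.
(100−51)/(10.00−5.29) × (7.36−5.29) + 51 = 49/4.71 × 2.07 + 51 ≈ 72.54 → 73.
Site K: 9.74 ∈ [5.29, 10.00] ↔ index [51, 100].
51 + (9.74−5.29)·(100−51)/(10.00−5.29) = 51 + 4.45·49/4.71 ≈ 97.30, so AQI = 97.
Site H: row 5.29–10.00 (AQI 51–100). (100−51)·(7.99−5.29)/(10.00−5.29) + 51 = 49·2.70/4.71 + 51 ≈ 79.09 → 79.
Site M: 22.87 lies in 17.97–25.89, so I_lo=151, I_hi=200, C_lo=17.97, C_hi=25.89.
(200−151)/(25.89−17.97) × (22.87−17.97) + 151 = 49/7.92 × 4.90 + 151 ≈ 181.32 → 181.
AQIs: Site B=73, Site K=97, Site H=79, Site M=181. Sum = 73 + 97 + 79 + 181 = 430.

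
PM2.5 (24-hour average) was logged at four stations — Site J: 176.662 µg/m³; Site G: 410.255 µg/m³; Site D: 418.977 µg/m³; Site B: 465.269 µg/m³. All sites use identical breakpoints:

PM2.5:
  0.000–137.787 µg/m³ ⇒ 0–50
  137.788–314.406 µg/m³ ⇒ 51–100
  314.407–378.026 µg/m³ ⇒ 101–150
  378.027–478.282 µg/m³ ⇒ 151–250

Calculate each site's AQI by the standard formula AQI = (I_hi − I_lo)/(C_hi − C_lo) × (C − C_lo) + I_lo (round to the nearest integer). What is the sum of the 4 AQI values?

673

Site J 176.662: bracket 137.788–314.406 → index 51–100; slope 49/176.618, offset 38.874.
AQI = 51 + 49/176.618·38.874 ≈ 61.79 ⇒ 62.
Site G 410.255: bracket 378.027–478.282 → index 151–250; slope 99/100.255, offset 32.228.
AQI = 151 + 99/100.255·32.228 ≈ 182.82 ⇒ 183.
Site D: 418.977 ∈ [378.027, 478.282] ↔ index [151, 250].
151 + (418.977−378.027)·(250−151)/(478.282−378.027) = 151 + 40.950·99/100.255 ≈ 191.44, so AQI = 191.
Site B: 465.269 ∈ [378.027, 478.282] ↔ index [151, 250].
151 + (465.269−378.027)·(250−151)/(478.282−378.027) = 151 + 87.242·99/100.255 ≈ 237.15, so AQI = 237.
AQIs: Site J=62, Site G=183, Site D=191, Site B=237. Sum = 62 + 183 + 191 + 237 = 673.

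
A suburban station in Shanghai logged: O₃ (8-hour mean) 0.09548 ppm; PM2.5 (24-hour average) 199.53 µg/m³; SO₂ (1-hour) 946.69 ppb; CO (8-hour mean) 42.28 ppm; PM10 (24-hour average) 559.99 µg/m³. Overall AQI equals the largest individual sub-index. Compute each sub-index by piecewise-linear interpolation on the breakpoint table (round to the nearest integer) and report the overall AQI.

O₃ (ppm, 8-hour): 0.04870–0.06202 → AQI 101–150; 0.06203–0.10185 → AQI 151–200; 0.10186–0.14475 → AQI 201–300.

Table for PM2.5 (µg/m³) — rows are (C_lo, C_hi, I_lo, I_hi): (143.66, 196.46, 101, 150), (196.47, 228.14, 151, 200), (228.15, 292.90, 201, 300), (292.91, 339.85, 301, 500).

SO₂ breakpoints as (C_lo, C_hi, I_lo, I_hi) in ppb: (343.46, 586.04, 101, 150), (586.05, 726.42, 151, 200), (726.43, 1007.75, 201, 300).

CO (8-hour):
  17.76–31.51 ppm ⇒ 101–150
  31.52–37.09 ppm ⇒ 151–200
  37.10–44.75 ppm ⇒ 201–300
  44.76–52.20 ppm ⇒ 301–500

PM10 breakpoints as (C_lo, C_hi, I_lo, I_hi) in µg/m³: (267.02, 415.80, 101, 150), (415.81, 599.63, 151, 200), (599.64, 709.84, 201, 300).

279

O₃: row 0.06203–0.10185 (AQI 151–200). (200−151)·(0.09548−0.06203)/(0.10185−0.06203) + 151 = 49·0.03345/0.03982 + 151 ≈ 192.16 → 192.
PM2.5: 199.53 ∈ [196.47, 228.14] ↔ index [151, 200].
151 + (199.53−196.47)·(200−151)/(228.14−196.47) = 151 + 3.06·49/31.67 ≈ 155.73, so AQI = 156.
SO₂: row 726.43–1007.75 (AQI 201–300). (300−201)·(946.69−726.43)/(1007.75−726.43) + 201 = 99·220.26/281.32 + 201 ≈ 278.51 → 279.
CO 42.28: bracket 37.10–44.75 → index 201–300; slope 99/7.65, offset 5.18.
AQI = 201 + 99/7.65·5.18 ≈ 268.04 ⇒ 268.
PM10: row 415.81–599.63 (AQI 151–200). (200−151)·(559.99−415.81)/(599.63−415.81) + 151 = 49·144.18/183.82 + 151 ≈ 189.43 → 189.
Sub-indices: O₃→192, PM2.5→156, SO₂→279, CO→268, PM10→189. Overall AQI = max = 279; dominant pollutant is SO₂.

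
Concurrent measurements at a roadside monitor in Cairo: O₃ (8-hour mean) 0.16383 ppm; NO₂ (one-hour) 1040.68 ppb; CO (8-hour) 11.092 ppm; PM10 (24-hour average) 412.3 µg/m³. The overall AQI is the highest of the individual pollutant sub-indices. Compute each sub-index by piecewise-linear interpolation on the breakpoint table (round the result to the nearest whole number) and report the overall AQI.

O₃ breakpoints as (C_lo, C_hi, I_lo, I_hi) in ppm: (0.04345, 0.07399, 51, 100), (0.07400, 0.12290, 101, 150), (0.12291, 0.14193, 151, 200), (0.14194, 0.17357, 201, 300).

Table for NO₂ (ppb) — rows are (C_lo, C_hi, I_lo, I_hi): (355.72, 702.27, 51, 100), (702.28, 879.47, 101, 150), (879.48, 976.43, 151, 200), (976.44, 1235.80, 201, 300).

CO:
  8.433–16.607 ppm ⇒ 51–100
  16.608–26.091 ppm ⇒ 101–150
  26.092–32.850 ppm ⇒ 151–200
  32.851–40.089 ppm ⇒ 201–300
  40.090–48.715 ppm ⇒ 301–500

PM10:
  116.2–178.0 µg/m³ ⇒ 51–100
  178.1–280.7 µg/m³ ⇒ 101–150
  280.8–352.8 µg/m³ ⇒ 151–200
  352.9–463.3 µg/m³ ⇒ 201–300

O₃ 0.16383: bracket 0.14194–0.17357 → index 201–300; slope 99/0.03163, offset 0.02189.
AQI = 201 + 99/0.03163·0.02189 ≈ 269.51 ⇒ 270.
NO₂: row 976.44–1235.80 (AQI 201–300). (300−201)·(1040.68−976.44)/(1235.80−976.44) + 201 = 99·64.24/259.36 + 201 ≈ 225.52 → 226.
CO: 11.092 ∈ [8.433, 16.607] ↔ index [51, 100].
51 + (11.092−8.433)·(100−51)/(16.607−8.433) = 51 + 2.659·49/8.174 ≈ 66.94, so AQI = 67.
PM10: row 352.9–463.3 (AQI 201–300). (300−201)·(412.3−352.9)/(463.3−352.9) + 201 = 99·59.4/110.4 + 201 ≈ 254.27 → 254.
Sub-indices: O₃→270, NO₂→226, CO→67, PM10→254. Overall AQI = max = 270; dominant pollutant is O₃.

270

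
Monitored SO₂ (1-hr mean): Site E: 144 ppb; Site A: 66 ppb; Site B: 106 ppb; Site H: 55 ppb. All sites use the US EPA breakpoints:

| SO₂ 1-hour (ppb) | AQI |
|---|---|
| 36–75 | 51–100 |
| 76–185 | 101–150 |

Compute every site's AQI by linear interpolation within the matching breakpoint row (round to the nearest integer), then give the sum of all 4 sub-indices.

Site E: 144 lies in 76–185, so I_lo=101, I_hi=150, C_lo=76, C_hi=185.
(150−101)/(185−76) × (144−76) + 101 = 49/109 × 68 + 101 ≈ 131.57 → 132.
Site A: 66 lies in 36–75, so I_lo=51, I_hi=100, C_lo=36, C_hi=75.
(100−51)/(75−36) × (66−36) + 51 = 49/39 × 30 + 51 ≈ 88.69 → 89.
Site B: 106 ∈ [76, 185] ↔ index [101, 150].
101 + (106−76)·(150−101)/(185−76) = 101 + 30·49/109 ≈ 114.49, so AQI = 114.
Site H: 55 lies in 36–75, so I_lo=51, I_hi=100, C_lo=36, C_hi=75.
(100−51)/(75−36) × (55−36) + 51 = 49/39 × 19 + 51 ≈ 74.87 → 75.
AQIs: Site E=132, Site A=89, Site B=114, Site H=75. Sum = 132 + 89 + 114 + 75 = 410.

410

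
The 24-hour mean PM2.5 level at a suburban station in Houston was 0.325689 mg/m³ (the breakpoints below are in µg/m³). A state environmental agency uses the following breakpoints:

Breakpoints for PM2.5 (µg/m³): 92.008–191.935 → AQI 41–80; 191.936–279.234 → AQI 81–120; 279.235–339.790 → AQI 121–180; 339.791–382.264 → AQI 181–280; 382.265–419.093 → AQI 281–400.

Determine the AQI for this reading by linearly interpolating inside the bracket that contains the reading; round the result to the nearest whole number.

166

Convert: 0.325689 mg/m³ = 325.689 µg/m³.
PM2.5 325.689: bracket 279.235–339.790 → index 121–180; slope 59/60.555, offset 46.454.
AQI = 121 + 59/60.555·46.454 ≈ 166.26 ⇒ 166.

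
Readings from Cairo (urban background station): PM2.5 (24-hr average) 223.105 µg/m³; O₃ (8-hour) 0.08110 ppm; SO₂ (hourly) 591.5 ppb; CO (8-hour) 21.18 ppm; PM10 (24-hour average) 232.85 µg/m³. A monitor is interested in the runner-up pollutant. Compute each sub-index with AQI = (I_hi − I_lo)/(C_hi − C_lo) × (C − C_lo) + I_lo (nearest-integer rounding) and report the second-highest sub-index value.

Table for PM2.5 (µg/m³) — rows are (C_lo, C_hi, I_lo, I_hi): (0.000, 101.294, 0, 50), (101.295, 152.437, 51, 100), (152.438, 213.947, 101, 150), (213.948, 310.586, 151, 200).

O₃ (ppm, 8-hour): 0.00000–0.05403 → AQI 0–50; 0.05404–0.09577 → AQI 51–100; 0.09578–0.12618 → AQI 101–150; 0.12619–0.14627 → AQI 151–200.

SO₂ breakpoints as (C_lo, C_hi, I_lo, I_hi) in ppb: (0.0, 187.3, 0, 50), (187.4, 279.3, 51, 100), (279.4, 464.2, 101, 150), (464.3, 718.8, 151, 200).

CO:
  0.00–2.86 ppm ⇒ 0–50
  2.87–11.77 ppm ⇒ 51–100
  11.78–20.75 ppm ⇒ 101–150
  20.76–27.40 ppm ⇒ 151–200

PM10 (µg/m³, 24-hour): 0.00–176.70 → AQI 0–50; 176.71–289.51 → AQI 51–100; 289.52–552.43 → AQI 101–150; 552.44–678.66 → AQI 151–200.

PM2.5: 223.105 lies in 213.948–310.586, so I_lo=151, I_hi=200, C_lo=213.948, C_hi=310.586.
(200−151)/(310.586−213.948) × (223.105−213.948) + 151 = 49/96.638 × 9.157 + 151 ≈ 155.64 → 156.
O₃: row 0.05404–0.09577 (AQI 51–100). (100−51)·(0.08110−0.05404)/(0.09577−0.05404) + 51 = 49·0.02706/0.04173 + 51 ≈ 82.77 → 83.
SO₂ 591.5: bracket 464.3–718.8 → index 151–200; slope 49/254.5, offset 127.2.
AQI = 151 + 49/254.5·127.2 ≈ 175.49 ⇒ 175.
CO 21.18: bracket 20.76–27.40 → index 151–200; slope 49/6.64, offset 0.42.
AQI = 151 + 49/6.64·0.42 ≈ 154.10 ⇒ 154.
PM10: 232.85 ∈ [176.71, 289.51] ↔ index [51, 100].
51 + (232.85−176.71)·(100−51)/(289.51−176.71) = 51 + 56.14·49/112.80 ≈ 75.39, so AQI = 75.
Sub-indices: PM2.5→156, O₃→83, SO₂→175, CO→154, PM10→75. Ranked high→low: 175, 156, 154, 83, 75. Second-highest sub-index = 156.

156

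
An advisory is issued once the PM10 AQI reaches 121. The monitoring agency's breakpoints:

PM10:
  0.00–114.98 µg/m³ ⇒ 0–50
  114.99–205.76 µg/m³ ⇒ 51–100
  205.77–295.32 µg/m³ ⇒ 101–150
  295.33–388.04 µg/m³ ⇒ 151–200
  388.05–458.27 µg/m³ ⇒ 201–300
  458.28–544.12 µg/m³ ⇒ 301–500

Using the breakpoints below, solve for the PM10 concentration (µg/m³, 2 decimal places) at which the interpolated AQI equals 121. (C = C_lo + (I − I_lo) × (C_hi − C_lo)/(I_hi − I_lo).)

242.32

AQI 121 lies in the 101–150 band, which corresponds to 205.77–295.32 µg/m³.
C = 205.77 + (121−101)×(295.32−205.77)/(150−101) = 205.77 + 20×89.55/49 ≈ 242.3210 µg/m³ → 242.32 µg/m³ to 2 dp.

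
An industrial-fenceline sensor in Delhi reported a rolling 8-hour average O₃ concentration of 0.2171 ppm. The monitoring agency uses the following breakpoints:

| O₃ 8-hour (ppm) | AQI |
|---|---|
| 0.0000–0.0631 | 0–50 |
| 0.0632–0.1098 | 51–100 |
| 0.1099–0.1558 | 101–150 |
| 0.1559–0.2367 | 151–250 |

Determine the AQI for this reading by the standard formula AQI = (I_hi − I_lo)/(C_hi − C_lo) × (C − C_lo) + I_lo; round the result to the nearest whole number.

O₃ 0.2171: bracket 0.1559–0.2367 → index 151–250; slope 99/0.0808, offset 0.0612.
AQI = 151 + 99/0.0808·0.0612 ≈ 225.99 ⇒ 226.

226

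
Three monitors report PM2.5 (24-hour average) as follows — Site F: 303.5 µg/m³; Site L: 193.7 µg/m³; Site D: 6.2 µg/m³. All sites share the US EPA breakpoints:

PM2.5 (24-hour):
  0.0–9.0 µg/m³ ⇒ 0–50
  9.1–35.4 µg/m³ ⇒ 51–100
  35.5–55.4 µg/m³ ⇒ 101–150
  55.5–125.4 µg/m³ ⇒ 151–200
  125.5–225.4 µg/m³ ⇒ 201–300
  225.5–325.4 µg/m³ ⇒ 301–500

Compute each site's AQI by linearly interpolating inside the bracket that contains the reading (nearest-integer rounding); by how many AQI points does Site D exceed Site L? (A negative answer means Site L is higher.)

-235

Site F: 303.5 ∈ [225.5, 325.4] ↔ index [301, 500].
301 + (303.5−225.5)·(500−301)/(325.4−225.5) = 301 + 78.0·199/99.9 ≈ 456.38, so AQI = 456.
Site L: 193.7 lies in 125.5–225.4, so I_lo=201, I_hi=300, C_lo=125.5, C_hi=225.4.
(300−201)/(225.4−125.5) × (193.7−125.5) + 201 = 99/99.9 × 68.2 + 201 ≈ 268.59 → 269.
Site D 6.2: bracket 0.0–9.0 → index 0–50; slope 50/9.0, offset 6.2.
AQI = 0 + 50/9.0·6.2 ≈ 34.44 ⇒ 34.
AQIs: Site F=456, Site L=269, Site D=34. Site D (34) − Site L (269) = -235.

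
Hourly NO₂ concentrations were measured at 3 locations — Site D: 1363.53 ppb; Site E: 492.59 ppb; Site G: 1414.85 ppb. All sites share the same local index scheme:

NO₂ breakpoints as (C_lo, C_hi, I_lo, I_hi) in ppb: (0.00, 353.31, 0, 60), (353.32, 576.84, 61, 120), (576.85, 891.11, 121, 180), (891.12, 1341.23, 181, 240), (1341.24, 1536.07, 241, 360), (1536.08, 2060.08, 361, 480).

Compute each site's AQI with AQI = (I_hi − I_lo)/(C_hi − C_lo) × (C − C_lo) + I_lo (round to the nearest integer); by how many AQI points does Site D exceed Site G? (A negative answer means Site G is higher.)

-31

Site D: 1363.53 lies in 1341.24–1536.07, so I_lo=241, I_hi=360, C_lo=1341.24, C_hi=1536.07.
(360−241)/(1536.07−1341.24) × (1363.53−1341.24) + 241 = 119/194.83 × 22.29 + 241 ≈ 254.61 → 255.
Site E: 492.59 ∈ [353.32, 576.84] ↔ index [61, 120].
61 + (492.59−353.32)·(120−61)/(576.84−353.32) = 61 + 139.27·59/223.52 ≈ 97.76, so AQI = 98.
Site G: row 1341.24–1536.07 (AQI 241–360). (360−241)·(1414.85−1341.24)/(1536.07−1341.24) + 241 = 119·73.61/194.83 + 241 ≈ 285.96 → 286.
AQIs: Site D=255, Site E=98, Site G=286. Site D (255) − Site G (286) = -31.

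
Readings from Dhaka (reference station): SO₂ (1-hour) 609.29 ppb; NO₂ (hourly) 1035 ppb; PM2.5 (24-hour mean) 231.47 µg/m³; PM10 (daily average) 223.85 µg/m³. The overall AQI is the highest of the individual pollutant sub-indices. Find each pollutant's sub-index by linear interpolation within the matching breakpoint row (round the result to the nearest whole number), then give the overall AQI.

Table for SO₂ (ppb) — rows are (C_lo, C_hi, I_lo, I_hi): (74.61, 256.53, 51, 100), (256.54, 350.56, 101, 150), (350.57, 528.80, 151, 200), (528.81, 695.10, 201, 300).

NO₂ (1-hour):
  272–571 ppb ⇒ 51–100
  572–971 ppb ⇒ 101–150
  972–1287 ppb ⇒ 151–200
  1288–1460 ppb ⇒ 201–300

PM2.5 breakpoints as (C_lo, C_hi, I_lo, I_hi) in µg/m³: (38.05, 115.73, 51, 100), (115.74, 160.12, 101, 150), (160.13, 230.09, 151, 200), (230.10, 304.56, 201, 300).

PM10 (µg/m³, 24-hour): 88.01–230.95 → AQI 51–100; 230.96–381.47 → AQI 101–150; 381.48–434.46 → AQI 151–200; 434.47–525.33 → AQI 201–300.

249

SO₂: 609.29 lies in 528.81–695.10, so I_lo=201, I_hi=300, C_lo=528.81, C_hi=695.10.
(300−201)/(695.10−528.81) × (609.29−528.81) + 201 = 99/166.29 × 80.48 + 201 ≈ 248.91 → 249.
NO₂: 1035 lies in 972–1287, so I_lo=151, I_hi=200, C_lo=972, C_hi=1287.
(200−151)/(1287−972) × (1035−972) + 151 = 49/315 × 63 + 151 ≈ 160.80 → 161.
PM2.5: row 230.10–304.56 (AQI 201–300). (300−201)·(231.47−230.10)/(304.56−230.10) + 201 = 99·1.37/74.46 + 201 ≈ 202.82 → 203.
PM10: row 88.01–230.95 (AQI 51–100). (100−51)·(223.85−88.01)/(230.95−88.01) + 51 = 49·135.84/142.94 + 51 ≈ 97.57 → 98.
Sub-indices: SO₂→249, NO₂→161, PM2.5→203, PM10→98. Overall AQI = max = 249; dominant pollutant is SO₂.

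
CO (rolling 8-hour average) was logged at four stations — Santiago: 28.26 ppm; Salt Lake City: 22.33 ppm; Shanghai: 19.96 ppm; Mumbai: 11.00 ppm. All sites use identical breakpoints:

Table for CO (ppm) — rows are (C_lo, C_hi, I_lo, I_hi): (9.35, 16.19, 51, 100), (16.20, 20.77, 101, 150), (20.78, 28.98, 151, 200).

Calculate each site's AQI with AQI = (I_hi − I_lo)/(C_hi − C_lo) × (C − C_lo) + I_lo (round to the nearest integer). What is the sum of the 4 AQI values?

Santiago: row 20.78–28.98 (AQI 151–200). (200−151)·(28.26−20.78)/(28.98−20.78) + 151 = 49·7.48/8.20 + 151 ≈ 195.70 → 196.
Salt Lake City 22.33: bracket 20.78–28.98 → index 151–200; slope 49/8.20, offset 1.55.
AQI = 151 + 49/8.20·1.55 ≈ 160.26 ⇒ 160.
Shanghai: 19.96 lies in 16.20–20.77, so I_lo=101, I_hi=150, C_lo=16.20, C_hi=20.77.
(150−101)/(20.77−16.20) × (19.96−16.20) + 101 = 49/4.57 × 3.76 + 101 ≈ 141.32 → 141.
Mumbai: 11.00 ∈ [9.35, 16.19] ↔ index [51, 100].
51 + (11.00−9.35)·(100−51)/(16.19−9.35) = 51 + 1.65·49/6.84 ≈ 62.82, so AQI = 63.
AQIs: Santiago=196, Salt Lake City=160, Shanghai=141, Mumbai=63. Sum = 196 + 160 + 141 + 63 = 560.

560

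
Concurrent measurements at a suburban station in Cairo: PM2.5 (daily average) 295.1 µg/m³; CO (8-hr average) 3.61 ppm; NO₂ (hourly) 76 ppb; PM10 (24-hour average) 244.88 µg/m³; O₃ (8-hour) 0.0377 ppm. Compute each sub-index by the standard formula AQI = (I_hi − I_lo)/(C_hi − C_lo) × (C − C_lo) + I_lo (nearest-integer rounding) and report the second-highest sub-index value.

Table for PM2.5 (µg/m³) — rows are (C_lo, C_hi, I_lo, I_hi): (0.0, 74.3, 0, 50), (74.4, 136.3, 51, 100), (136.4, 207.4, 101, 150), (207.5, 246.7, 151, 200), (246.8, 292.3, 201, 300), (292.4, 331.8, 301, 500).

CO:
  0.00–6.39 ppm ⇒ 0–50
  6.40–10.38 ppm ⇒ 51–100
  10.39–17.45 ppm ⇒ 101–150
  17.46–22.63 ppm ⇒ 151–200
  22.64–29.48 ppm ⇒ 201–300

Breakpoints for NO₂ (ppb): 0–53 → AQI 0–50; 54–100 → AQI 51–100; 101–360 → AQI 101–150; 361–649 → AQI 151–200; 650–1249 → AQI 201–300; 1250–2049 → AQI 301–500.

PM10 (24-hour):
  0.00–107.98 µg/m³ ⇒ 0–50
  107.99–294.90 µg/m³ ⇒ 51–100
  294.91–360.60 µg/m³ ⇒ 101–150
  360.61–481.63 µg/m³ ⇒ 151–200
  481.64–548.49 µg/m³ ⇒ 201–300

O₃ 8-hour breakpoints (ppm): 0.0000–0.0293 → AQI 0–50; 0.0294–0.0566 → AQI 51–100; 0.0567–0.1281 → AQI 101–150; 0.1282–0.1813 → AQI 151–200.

PM2.5: 295.1 ∈ [292.4, 331.8] ↔ index [301, 500].
301 + (295.1−292.4)·(500−301)/(331.8−292.4) = 301 + 2.7·199/39.4 ≈ 314.64, so AQI = 315.
CO: 3.61 ∈ [0.00, 6.39] ↔ index [0, 50].
0 + (3.61−0.00)·(50−0)/(6.39−0.00) = 0 + 3.61·50/6.39 ≈ 28.25, so AQI = 28.
NO₂ 76: bracket 54–100 → index 51–100; slope 49/46, offset 22.
AQI = 51 + 49/46·22 ≈ 74.43 ⇒ 74.
PM10 244.88: bracket 107.99–294.90 → index 51–100; slope 49/186.91, offset 136.89.
AQI = 51 + 49/186.91·136.89 ≈ 86.89 ⇒ 87.
O₃: 0.0377 lies in 0.0294–0.0566, so I_lo=51, I_hi=100, C_lo=0.0294, C_hi=0.0566.
(100−51)/(0.0566−0.0294) × (0.0377−0.0294) + 51 = 49/0.0272 × 0.0083 + 51 ≈ 65.95 → 66.
Sub-indices: PM2.5→315, CO→28, NO₂→74, PM10→87, O₃→66. Ranked high→low: 315, 87, 74, 66, 28. Second-highest sub-index = 87.

87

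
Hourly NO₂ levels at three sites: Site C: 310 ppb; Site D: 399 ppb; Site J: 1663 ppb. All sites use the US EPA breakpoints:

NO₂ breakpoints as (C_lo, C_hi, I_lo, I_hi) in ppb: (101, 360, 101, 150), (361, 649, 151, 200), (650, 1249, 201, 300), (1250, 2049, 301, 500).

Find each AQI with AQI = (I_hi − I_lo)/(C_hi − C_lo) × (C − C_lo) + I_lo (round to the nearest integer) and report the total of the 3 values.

Site C: row 101–360 (AQI 101–150). (150−101)·(310−101)/(360−101) + 101 = 49·209/259 + 101 ≈ 140.54 → 141.
Site D: row 361–649 (AQI 151–200). (200−151)·(399−361)/(649−361) + 151 = 49·38/288 + 151 ≈ 157.47 → 157.
Site J: 1663 lies in 1250–2049, so I_lo=301, I_hi=500, C_lo=1250, C_hi=2049.
(500−301)/(2049−1250) × (1663−1250) + 301 = 199/799 × 413 + 301 ≈ 403.86 → 404.
AQIs: Site C=141, Site D=157, Site J=404. Sum = 141 + 157 + 404 = 702.

702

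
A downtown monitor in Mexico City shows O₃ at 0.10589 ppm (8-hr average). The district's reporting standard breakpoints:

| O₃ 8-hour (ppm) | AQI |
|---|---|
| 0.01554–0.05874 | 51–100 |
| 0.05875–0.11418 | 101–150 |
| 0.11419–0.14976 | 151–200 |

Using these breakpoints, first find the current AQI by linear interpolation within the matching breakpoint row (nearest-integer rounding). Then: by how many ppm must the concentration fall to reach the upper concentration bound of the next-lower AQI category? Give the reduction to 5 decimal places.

O₃ 0.10589: bracket 0.05875–0.11418 → index 101–150; slope 49/0.05543, offset 0.04714.
AQI = 101 + 49/0.05543·0.04714 ≈ 142.67 ⇒ 143.
Current AQI 143 is in the Unhealthy for Sensitive Groups range (101–150). The next-lower category tops out at AQI 100, whose upper concentration bound is 0.05874 ppm.
Reduction needed = 0.10589 − 0.05874 = 0.04715 ppm.

0.04715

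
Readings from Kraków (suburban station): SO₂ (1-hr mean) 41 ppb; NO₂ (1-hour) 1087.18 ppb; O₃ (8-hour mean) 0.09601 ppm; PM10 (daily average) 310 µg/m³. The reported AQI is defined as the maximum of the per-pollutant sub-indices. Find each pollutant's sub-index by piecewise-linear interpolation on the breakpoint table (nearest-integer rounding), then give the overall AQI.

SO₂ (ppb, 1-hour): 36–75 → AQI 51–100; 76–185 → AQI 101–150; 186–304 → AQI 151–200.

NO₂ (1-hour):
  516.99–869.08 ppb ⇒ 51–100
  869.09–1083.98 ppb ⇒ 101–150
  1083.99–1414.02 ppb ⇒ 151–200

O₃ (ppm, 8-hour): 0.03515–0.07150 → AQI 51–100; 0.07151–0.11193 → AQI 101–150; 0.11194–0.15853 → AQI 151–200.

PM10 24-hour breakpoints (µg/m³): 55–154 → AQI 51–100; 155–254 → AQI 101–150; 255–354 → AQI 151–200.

SO₂ 41: bracket 36–75 → index 51–100; slope 49/39, offset 5.
AQI = 51 + 49/39·5 ≈ 57.28 ⇒ 57.
NO₂: 1087.18 ∈ [1083.99, 1414.02] ↔ index [151, 200].
151 + (1087.18−1083.99)·(200−151)/(1414.02−1083.99) = 151 + 3.19·49/330.03 ≈ 151.47, so AQI = 151.
O₃: 0.09601 lies in 0.07151–0.11193, so I_lo=101, I_hi=150, C_lo=0.07151, C_hi=0.11193.
(150−101)/(0.11193−0.07151) × (0.09601−0.07151) + 101 = 49/0.04042 × 0.02450 + 101 ≈ 130.70 → 131.
PM10: 310 lies in 255–354, so I_lo=151, I_hi=200, C_lo=255, C_hi=354.
(200−151)/(354−255) × (310−255) + 151 = 49/99 × 55 + 151 ≈ 178.22 → 178.
Sub-indices: SO₂→57, NO₂→151, O₃→131, PM10→178. Overall AQI = max = 178; dominant pollutant is PM10.

178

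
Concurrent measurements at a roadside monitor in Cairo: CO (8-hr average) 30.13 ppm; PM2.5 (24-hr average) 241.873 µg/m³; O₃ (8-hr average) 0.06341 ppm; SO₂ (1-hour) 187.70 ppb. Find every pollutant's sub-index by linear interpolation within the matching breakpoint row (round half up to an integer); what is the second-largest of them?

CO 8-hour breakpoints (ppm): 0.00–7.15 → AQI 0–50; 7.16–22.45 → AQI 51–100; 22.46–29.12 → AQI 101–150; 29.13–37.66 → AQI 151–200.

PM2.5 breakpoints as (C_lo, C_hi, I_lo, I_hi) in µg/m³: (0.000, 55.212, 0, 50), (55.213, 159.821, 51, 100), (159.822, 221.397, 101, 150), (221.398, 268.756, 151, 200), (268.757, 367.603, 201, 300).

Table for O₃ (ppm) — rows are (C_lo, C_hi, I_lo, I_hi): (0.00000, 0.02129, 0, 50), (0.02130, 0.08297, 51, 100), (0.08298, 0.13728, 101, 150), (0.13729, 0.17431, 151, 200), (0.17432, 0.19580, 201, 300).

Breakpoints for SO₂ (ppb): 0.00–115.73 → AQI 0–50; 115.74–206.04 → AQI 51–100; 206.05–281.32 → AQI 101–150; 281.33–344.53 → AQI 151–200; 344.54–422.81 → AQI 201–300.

CO: row 29.13–37.66 (AQI 151–200). (200−151)·(30.13−29.13)/(37.66−29.13) + 151 = 49·1.00/8.53 + 151 ≈ 156.74 → 157.
PM2.5: row 221.398–268.756 (AQI 151–200). (200−151)·(241.873−221.398)/(268.756−221.398) + 151 = 49·20.475/47.358 + 151 ≈ 172.18 → 172.
O₃ 0.06341: bracket 0.02130–0.08297 → index 51–100; slope 49/0.06167, offset 0.04211.
AQI = 51 + 49/0.06167·0.04211 ≈ 84.46 ⇒ 84.
SO₂: 187.70 ∈ [115.74, 206.04] ↔ index [51, 100].
51 + (187.70−115.74)·(100−51)/(206.04−115.74) = 51 + 71.96·49/90.30 ≈ 90.05, so AQI = 90.
Sub-indices: CO→157, PM2.5→172, O₃→84, SO₂→90. Ranked high→low: 172, 157, 90, 84. Second-highest sub-index = 157.

157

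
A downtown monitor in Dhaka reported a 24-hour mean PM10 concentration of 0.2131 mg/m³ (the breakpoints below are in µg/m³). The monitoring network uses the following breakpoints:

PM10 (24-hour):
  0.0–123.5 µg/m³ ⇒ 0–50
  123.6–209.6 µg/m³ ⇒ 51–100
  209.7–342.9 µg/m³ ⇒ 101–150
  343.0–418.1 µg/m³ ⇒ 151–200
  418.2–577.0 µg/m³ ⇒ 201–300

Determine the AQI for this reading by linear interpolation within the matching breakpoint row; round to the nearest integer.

102

Convert: 0.2131 mg/m³ = 213.1 µg/m³.
PM10: row 209.7–342.9 (AQI 101–150). (150−101)·(213.1−209.7)/(342.9−209.7) + 101 = 49·3.4/133.2 + 101 ≈ 102.25 → 102.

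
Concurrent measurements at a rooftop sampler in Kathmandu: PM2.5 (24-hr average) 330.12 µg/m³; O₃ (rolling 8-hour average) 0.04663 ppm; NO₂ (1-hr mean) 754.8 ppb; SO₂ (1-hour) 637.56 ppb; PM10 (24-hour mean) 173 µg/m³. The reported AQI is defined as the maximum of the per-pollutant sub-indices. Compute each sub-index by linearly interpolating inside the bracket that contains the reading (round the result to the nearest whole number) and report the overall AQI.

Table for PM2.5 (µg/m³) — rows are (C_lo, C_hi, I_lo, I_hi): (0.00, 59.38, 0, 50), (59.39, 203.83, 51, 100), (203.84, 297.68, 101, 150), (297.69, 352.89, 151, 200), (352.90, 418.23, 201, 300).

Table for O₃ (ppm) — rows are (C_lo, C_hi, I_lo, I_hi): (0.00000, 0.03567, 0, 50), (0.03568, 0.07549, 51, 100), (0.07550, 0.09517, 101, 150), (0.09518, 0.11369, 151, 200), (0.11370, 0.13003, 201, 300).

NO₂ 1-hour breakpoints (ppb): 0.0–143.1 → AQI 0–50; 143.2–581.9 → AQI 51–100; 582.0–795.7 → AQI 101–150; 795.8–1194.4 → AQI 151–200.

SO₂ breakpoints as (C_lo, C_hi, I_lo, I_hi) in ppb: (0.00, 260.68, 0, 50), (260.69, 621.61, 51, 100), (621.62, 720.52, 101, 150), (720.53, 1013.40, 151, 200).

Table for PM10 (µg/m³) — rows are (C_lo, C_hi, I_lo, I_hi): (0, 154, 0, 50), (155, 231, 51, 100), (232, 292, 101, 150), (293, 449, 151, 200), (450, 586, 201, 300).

PM2.5: 330.12 ∈ [297.69, 352.89] ↔ index [151, 200].
151 + (330.12−297.69)·(200−151)/(352.89−297.69) = 151 + 32.43·49/55.20 ≈ 179.79, so AQI = 180.
O₃: row 0.03568–0.07549 (AQI 51–100). (100−51)·(0.04663−0.03568)/(0.07549−0.03568) + 51 = 49·0.01095/0.03981 + 51 ≈ 64.48 → 64.
NO₂: row 582.0–795.7 (AQI 101–150). (150−101)·(754.8−582.0)/(795.7−582.0) + 101 = 49·172.8/213.7 + 101 ≈ 140.62 → 141.
SO₂: 637.56 lies in 621.62–720.52, so I_lo=101, I_hi=150, C_lo=621.62, C_hi=720.52.
(150−101)/(720.52−621.62) × (637.56−621.62) + 101 = 49/98.90 × 15.94 + 101 ≈ 108.90 → 109.
PM10 173: bracket 155–231 → index 51–100; slope 49/76, offset 18.
AQI = 51 + 49/76·18 ≈ 62.61 ⇒ 63.
Sub-indices: PM2.5→180, O₃→64, NO₂→141, SO₂→109, PM10→63. Overall AQI = max = 180; dominant pollutant is PM2.5.

180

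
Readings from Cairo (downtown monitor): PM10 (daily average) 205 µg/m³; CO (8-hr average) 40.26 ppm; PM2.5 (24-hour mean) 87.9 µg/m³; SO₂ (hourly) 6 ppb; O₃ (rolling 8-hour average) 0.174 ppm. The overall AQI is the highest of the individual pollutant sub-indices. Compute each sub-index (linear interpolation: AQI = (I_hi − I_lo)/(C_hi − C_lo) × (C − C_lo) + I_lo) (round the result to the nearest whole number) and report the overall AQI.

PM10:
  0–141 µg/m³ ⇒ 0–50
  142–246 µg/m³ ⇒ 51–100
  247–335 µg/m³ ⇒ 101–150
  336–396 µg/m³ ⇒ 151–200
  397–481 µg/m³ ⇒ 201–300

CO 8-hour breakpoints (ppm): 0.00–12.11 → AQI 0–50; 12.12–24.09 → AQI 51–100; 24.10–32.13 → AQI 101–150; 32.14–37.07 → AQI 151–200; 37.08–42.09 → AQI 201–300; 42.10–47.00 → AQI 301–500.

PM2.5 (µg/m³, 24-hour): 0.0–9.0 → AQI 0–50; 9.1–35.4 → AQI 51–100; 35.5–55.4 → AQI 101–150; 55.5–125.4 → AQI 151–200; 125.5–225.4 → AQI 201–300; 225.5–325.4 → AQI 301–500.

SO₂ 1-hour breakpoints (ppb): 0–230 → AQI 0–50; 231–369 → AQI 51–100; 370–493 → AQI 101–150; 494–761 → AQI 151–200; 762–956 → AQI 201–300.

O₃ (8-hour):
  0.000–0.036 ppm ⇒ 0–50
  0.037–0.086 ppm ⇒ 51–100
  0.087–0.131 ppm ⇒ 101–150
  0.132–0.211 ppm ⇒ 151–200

264

PM10: row 142–246 (AQI 51–100). (100−51)·(205−142)/(246−142) + 51 = 49·63/104 + 51 ≈ 80.68 → 81.
CO: 40.26 lies in 37.08–42.09, so I_lo=201, I_hi=300, C_lo=37.08, C_hi=42.09.
(300−201)/(42.09−37.08) × (40.26−37.08) + 201 = 99/5.01 × 3.18 + 201 ≈ 263.84 → 264.
PM2.5 87.9: bracket 55.5–125.4 → index 151–200; slope 49/69.9, offset 32.4.
AQI = 151 + 49/69.9·32.4 ≈ 173.71 ⇒ 174.
SO₂: 6 lies in 0–230, so I_lo=0, I_hi=50, C_lo=0, C_hi=230.
(50−0)/(230−0) × (6−0) + 0 = 50/230 × 6 + 0 ≈ 1.30 → 1.
O₃: row 0.132–0.211 (AQI 151–200). (200−151)·(0.174−0.132)/(0.211−0.132) + 151 = 49·0.042/0.079 + 151 ≈ 177.05 → 177.
Sub-indices: PM10→81, CO→264, PM2.5→174, SO₂→1, O₃→177. Overall AQI = max = 264; dominant pollutant is CO.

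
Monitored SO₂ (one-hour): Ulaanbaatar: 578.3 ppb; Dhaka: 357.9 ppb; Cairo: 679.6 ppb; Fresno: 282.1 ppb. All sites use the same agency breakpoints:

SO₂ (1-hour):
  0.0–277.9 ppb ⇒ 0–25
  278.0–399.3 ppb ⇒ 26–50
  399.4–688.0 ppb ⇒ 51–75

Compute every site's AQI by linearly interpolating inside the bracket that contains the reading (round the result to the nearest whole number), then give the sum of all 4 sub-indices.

Ulaanbaatar: row 399.4–688.0 (AQI 51–75). (75−51)·(578.3−399.4)/(688.0−399.4) + 51 = 24·178.9/288.6 + 51 ≈ 65.88 → 66.
Dhaka: 357.9 ∈ [278.0, 399.3] ↔ index [26, 50].
26 + (357.9−278.0)·(50−26)/(399.3−278.0) = 26 + 79.9·24/121.3 ≈ 41.81, so AQI = 42.
Cairo: 679.6 ∈ [399.4, 688.0] ↔ index [51, 75].
51 + (679.6−399.4)·(75−51)/(688.0−399.4) = 51 + 280.2·24/288.6 ≈ 74.30, so AQI = 74.
Fresno: 282.1 lies in 278.0–399.3, so I_lo=26, I_hi=50, C_lo=278.0, C_hi=399.3.
(50−26)/(399.3−278.0) × (282.1−278.0) + 26 = 24/121.3 × 4.1 + 26 ≈ 26.81 → 27.
AQIs: Ulaanbaatar=66, Dhaka=42, Cairo=74, Fresno=27. Sum = 66 + 42 + 74 + 27 = 209.

209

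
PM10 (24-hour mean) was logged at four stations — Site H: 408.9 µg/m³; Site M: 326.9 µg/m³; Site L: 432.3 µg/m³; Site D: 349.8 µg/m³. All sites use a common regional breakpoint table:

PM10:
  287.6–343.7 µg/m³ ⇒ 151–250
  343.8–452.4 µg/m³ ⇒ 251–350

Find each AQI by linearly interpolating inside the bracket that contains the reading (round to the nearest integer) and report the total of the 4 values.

Site H: 408.9 ∈ [343.8, 452.4] ↔ index [251, 350].
251 + (408.9−343.8)·(350−251)/(452.4−343.8) = 251 + 65.1·99/108.6 ≈ 310.35, so AQI = 310.
Site M: row 287.6–343.7 (AQI 151–250). (250−151)·(326.9−287.6)/(343.7−287.6) + 151 = 99·39.3/56.1 + 151 ≈ 220.35 → 220.
Site L: row 343.8–452.4 (AQI 251–350). (350−251)·(432.3−343.8)/(452.4−343.8) + 251 = 99·88.5/108.6 + 251 ≈ 331.68 → 332.
Site D: 349.8 ∈ [343.8, 452.4] ↔ index [251, 350].
251 + (349.8−343.8)·(350−251)/(452.4−343.8) = 251 + 6.0·99/108.6 ≈ 256.47, so AQI = 256.
AQIs: Site H=310, Site M=220, Site L=332, Site D=256. Sum = 310 + 220 + 332 + 256 = 1118.

1118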